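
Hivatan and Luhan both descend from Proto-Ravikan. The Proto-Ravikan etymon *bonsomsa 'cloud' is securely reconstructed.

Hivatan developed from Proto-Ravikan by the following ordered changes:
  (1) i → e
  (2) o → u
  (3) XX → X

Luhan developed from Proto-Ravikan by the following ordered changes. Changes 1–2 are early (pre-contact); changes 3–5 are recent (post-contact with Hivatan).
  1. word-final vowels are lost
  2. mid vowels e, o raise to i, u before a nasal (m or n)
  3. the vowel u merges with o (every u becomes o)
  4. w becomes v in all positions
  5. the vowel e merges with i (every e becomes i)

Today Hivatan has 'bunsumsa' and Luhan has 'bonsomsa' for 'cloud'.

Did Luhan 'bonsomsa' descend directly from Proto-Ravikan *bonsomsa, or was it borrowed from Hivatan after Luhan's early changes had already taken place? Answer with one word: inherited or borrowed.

borrowed

If inherited, *bonsomsa would pass through all of Luhan's changes:
Luhan: *bonsomsa > bonsoms > bunsums > bonsoms  (by apocope, pre-nasal raising, vowel merger)
If borrowed from Hivatan 'bunsumsa' after the early changes, it would undergo only the recent ones:
  rule 3 (vowel merger): bunsumsa → bonsomsa
  rule 4 (unconditioned shift): no change (bonsomsa)
  rule 5 (vowel merger): no change (bonsomsa)
  ⇒ as a loan: bonsomsa
Luhan 'bonsomsa' matches the loan outcome 'bonsomsa', not the inherited 'bonsoms' — it skipped the early Luhan changes, so it was borrowed from Hivatan.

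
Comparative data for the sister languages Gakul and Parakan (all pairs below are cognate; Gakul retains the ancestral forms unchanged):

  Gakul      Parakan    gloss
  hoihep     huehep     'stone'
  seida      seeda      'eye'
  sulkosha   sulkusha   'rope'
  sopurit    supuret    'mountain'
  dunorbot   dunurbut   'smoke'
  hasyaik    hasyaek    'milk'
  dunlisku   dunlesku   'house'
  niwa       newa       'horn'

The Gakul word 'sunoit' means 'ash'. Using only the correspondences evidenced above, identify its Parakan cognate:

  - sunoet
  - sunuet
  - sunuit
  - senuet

sunuet

hoihep ~ huehep — Gakul o corresponds to Parakan u after a consonant, before a front vowel.
hoihep ~ huehep, seida ~ seeda — Gakul i corresponds to Parakan e after a vowel, before a consonant other than r, m, n, p, b, f, v.
Applying these to Gakul 'sunoit':
  sunoit → sunuit   (o→u after a consonant, before a front vowel)
  sunuit → sunuet   (i→e after a vowel, before a consonant other than r, m, n, p, b, f, v)
So the Parakan cognate is 'sunuet'.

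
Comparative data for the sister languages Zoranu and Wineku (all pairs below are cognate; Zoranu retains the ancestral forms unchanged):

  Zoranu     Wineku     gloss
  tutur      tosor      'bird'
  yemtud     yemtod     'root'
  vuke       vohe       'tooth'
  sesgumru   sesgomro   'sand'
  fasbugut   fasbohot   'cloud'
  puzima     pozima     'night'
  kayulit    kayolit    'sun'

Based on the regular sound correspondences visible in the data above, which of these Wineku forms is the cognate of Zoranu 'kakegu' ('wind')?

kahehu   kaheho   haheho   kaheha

kaheho

vuke ~ vohe — Zoranu k corresponds to Wineku h between vowels (before a front vowel).
fasbugut ~ fasbohot — Zoranu g corresponds to Wineku h between vowels (before a back vowel).
sesgumru ~ sesgomro — Zoranu u corresponds to Wineku o word-finally.
Applying these to Zoranu 'kakegu':
  kakegu → kahegu   (k→h between vowels (before a front vowel))
  kahegu → kahehu   (g→h between vowels (before a back vowel))
  kahehu → kaheho   (u→o word-finally)
So the Wineku cognate is 'kaheho'.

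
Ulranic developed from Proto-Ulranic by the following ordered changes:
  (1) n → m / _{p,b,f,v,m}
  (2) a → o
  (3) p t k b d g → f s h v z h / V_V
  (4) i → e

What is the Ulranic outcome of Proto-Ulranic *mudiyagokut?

Ulranic: *mudiyagokut
  mudiyagokut (rule 1 does not apply)
  mudiyagokut → mudiyogokut   [vowel merger]
  mudiyogokut → muziyohohut   [intervocalic lenition]
  muziyohohut → muzeyohohut   [vowel merger]
  giving Ulranic muzeyohohut.

muzeyohohut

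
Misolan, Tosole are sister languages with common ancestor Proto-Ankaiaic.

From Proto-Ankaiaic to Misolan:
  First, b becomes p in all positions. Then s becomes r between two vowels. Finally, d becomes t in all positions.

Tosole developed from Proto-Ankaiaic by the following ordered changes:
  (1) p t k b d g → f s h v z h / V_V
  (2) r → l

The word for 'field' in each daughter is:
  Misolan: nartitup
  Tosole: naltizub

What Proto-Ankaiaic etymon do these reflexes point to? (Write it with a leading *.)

Position 6: Misolan has t, Tosole has z. Taking the neighbouring segments as reconstructed: Misolan t could go back to *t or *d; Tosole z could go back to *d or *z — the one source consistent with every daughter is *d.
Position 8: Misolan has p, Tosole has b. Tosole preserves b here (none of its changes turn any other segment into b), so the proto-segment is *b.
Continuing position by position gives *nartidub; check it forward:
Misolan: *nartidub > nartidup > nartitup  (by unconditioned shift, unconditioned shift)
Tosole: *nartidub
  nartidub → nartizub   [intervocalic lenition]
  nartizub → naltizub   [unconditioned shift]
  giving Tosole naltizub.
No other proto-form is consistent with every reflex, so the reconstruction is *nartidub.

*nartidub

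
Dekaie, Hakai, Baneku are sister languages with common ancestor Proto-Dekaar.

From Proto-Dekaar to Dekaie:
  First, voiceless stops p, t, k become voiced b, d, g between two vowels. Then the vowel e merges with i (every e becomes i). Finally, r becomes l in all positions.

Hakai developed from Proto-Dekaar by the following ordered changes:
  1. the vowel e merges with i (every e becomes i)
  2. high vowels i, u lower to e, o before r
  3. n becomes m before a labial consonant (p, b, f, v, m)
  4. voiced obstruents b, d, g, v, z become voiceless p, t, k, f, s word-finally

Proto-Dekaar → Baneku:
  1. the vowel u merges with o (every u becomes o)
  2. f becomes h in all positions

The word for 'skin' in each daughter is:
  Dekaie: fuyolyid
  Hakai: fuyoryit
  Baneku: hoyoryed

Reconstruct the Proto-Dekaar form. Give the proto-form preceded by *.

Position 7: Dekaie has i, Hakai has i, Baneku has e. Baneku preserves e here (none of its changes turn any other segment into e), so the proto-segment is *e.
Position 8: Dekaie has d, Hakai has t, Baneku has d. Baneku preserves d here (none of its changes turn any other segment into d), so the proto-segment is *d.
This points to *fuyoryed. Verify forward in each daughter:
Dekaie: *fuyoryed
  fuyoryed (rule 1 does not apply)
  fuyoryed → fuyoryid   [vowel merger]
  fuyoryid → fuyolyid   [unconditioned shift]
  giving Dekaie fuyolyid.
Hakai: *fuyoryed
  fuyoryed → fuyoryid   [vowel merger]
  fuyoryid (rule 2 does not apply)
  fuyoryid (rule 3 does not apply)
  fuyoryid → fuyoryit   [final devoicing]
  giving Hakai fuyoryit.
Baneku: start from *fuyoryed.
  rule 1 (vowel merger): fuyoryed → foyoryed
  rule 2 (unconditioned shift): foyoryed → hoyoryed
  ⇒ Baneku hoyoryed
*fuyoryed is the unique common source.

*fuyoryed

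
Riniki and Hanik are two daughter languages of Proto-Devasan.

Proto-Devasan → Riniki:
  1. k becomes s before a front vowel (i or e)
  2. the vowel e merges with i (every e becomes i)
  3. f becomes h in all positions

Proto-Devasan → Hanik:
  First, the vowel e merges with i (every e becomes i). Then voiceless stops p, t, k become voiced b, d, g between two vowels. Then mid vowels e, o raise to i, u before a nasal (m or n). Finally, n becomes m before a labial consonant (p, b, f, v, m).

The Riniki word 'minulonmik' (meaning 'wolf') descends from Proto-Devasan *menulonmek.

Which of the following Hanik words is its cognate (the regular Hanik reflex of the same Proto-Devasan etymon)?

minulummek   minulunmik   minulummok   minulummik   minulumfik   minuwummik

Hanik: *menulonmek
  menulonmek → minulonmik   [vowel merger]
  minulonmik (rule 2 does not apply)
  minulonmik → minulunmik   [pre-nasal raising]
  minulunmik → minulummik   [nasal place assimilation]
  giving Hanik minulummik.
Only 'minulummik' matches the regular Hanik development of *menulonmek.

minulummik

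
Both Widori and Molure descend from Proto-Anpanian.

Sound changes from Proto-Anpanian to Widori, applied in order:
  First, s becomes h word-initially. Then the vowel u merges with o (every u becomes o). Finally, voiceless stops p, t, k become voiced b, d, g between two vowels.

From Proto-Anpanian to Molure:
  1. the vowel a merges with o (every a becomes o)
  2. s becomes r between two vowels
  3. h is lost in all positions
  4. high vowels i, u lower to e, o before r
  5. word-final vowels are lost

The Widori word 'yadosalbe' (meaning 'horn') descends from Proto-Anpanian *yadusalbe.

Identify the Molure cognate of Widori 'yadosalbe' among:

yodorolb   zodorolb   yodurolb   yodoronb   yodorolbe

yodorolb

Molure: start from *yadusalbe.
  rule 1 (vowel merger): yadusalbe → yodusolbe
  rule 2 (rhotacism): yodusolbe → yodurolbe
  rule 3: no change — yodurolbe
  rule 4 (pre-rhotic lowering): yodurolbe → yodorolbe
  rule 5 (apocope): yodorolbe → yodorolb
  ⇒ Molure yodorolb
Among the options, 'yodorolb' alone shows every Molure change applied in order.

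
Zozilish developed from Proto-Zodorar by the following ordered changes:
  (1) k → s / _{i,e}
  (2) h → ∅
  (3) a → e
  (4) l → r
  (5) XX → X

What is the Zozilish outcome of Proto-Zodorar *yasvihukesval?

yesviusesver

Zozilish: *yasvihukesval > yasvihusesval > yasviusesval > yesviusesvel > yesviusesver  (by palatalisation, h-loss, vowel merger, unconditioned shift)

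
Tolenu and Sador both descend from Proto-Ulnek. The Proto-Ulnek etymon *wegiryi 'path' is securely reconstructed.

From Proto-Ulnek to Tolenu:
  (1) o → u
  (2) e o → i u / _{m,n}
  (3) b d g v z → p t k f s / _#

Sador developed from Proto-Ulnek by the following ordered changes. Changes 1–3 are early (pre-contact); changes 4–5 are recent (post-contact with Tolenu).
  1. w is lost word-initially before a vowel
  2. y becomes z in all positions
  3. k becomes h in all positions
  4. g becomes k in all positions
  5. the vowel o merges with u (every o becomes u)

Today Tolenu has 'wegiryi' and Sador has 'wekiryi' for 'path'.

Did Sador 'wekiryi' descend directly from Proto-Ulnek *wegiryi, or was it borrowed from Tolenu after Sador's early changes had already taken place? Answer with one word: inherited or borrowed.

If inherited, *wegiryi would pass through all of Sador's changes:
Sador: start from *wegiryi.
  rule 1 (glide loss): wegiryi → egiryi
  rule 2 (unconditioned shift): egiryi → egirzi
  rule 3: no change — egirzi
  rule 4 (unconditioned shift): egirzi → ekirzi
  rule 5: no change — ekirzi
  ⇒ Sador ekirzi
If borrowed from Tolenu 'wegiryi' after the early changes, it would undergo only the recent ones:
  rule 4 (unconditioned shift): wegiryi → wekiryi
  rule 5 (vowel merger): no change (wekiryi)
  ⇒ as a loan: wekiryi
Sador 'wekiryi' matches the loan outcome 'wekiryi', not the inherited 'ekirzi' — it skipped the early Sador changes, so it was borrowed from Tolenu.

borrowed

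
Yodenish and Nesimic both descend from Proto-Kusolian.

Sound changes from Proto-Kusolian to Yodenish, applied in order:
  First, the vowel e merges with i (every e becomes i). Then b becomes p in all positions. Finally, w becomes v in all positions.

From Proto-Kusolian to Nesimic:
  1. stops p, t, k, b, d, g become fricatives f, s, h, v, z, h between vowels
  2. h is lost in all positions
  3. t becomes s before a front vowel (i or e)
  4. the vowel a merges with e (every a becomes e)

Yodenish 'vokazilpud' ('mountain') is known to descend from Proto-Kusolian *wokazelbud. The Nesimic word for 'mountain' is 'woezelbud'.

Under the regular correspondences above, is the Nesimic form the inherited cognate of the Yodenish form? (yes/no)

Derive the expected Nesimic reflex of *wokazelbud:
Nesimic: *wokazelbud > wohazelbud > woazelbud > woezelbud  (by intervocalic lenition, h-loss, vowel merger)
Nesimic 'woezelbud' matches the regular reflex exactly, so the pair is cognate.

yes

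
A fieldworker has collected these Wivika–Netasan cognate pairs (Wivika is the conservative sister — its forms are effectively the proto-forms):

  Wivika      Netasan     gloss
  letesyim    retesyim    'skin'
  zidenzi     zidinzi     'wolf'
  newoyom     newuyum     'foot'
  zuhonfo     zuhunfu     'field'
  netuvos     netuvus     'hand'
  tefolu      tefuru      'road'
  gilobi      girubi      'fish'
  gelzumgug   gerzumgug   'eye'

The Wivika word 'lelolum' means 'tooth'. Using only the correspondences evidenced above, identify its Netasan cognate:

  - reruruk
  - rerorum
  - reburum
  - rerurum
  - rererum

rerurum

letesyim ~ retesyim — Wivika l corresponds to Netasan r word-initially before a front vowel.
gilobi ~ girubi — Wivika l corresponds to Netasan r between vowels (before a back vowel).
newoyom ~ newuyum, netuvos ~ netuvus — Wivika o corresponds to Netasan u after a consonant, before a consonant other than r, m, n, p, b, f, v.
tefolu ~ tefuru — Wivika l corresponds to Netasan r between vowels (before a back vowel).
Applying these to Wivika 'lelolum':
  lelolum → relolum   (l→r word-initially before a front vowel)
  relolum → rerolum   (l→r between vowels (before a back vowel))
  rerolum → rerulum   (o→u after a consonant, before a consonant other than r, m, n, p, b, f, v)
  rerulum → rerurum   (l→r between vowels (before a back vowel))
So the Netasan cognate is 'rerurum'.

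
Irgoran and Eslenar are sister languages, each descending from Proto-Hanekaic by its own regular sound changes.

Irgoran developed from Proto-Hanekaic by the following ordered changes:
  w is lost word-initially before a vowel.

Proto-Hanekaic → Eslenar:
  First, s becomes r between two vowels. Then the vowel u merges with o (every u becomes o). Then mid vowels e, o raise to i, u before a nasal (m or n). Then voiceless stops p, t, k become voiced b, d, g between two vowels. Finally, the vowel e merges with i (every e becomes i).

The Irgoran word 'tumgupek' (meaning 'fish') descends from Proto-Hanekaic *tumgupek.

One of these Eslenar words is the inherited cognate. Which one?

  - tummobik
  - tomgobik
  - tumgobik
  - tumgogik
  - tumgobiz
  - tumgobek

Eslenar: start from *tumgupek.
  rule 1: no change — tumgupek
  rule 2 (vowel merger): tumgupek → tomgopek
  rule 3 (pre-nasal raising): tomgopek → tumgopek
  rule 4 (intervocalic voicing): tumgopek → tumgobek
  rule 5 (vowel merger): tumgobek → tumgobik
  ⇒ Eslenar tumgobik

tumgobik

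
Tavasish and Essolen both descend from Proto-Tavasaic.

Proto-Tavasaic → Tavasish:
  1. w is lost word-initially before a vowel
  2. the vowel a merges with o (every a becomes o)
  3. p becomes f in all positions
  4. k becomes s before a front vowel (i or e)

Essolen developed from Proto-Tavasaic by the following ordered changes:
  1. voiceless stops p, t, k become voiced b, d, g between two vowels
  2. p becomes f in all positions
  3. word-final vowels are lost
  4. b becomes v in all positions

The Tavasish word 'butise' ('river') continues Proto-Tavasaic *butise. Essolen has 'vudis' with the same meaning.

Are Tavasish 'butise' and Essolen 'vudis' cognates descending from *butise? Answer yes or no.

yes

Derive the expected Essolen reflex of *butise:
Essolen: start from *butise.
  rule 1 (intervocalic voicing): butise → budise
  rule 2: no change — budise
  rule 3 (apocope): budise → budis
  rule 4 (unconditioned shift): budis → vudis
  ⇒ Essolen vudis
Essolen 'vudis' matches the regular reflex exactly, so the pair is cognate.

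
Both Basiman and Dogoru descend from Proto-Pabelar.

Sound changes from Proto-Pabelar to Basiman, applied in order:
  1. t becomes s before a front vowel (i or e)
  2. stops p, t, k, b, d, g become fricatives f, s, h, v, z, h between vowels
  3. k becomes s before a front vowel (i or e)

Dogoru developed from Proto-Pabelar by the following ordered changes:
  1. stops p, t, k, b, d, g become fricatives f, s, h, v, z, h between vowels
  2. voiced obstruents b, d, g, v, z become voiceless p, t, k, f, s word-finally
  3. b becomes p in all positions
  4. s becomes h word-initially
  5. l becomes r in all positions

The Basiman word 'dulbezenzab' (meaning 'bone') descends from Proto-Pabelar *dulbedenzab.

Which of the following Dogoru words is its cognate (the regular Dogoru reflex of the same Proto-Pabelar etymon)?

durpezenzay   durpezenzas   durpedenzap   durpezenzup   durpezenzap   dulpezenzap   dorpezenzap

Dogoru: *dulbedenzab > dulbezenzab > dulbezenzap > dulpezenzap > durpezenzap  (by intervocalic lenition, final devoicing, unconditioned shift, unconditioned shift)
Among the options, 'durpezenzap' alone shows every Dogoru change applied in order.

durpezenzap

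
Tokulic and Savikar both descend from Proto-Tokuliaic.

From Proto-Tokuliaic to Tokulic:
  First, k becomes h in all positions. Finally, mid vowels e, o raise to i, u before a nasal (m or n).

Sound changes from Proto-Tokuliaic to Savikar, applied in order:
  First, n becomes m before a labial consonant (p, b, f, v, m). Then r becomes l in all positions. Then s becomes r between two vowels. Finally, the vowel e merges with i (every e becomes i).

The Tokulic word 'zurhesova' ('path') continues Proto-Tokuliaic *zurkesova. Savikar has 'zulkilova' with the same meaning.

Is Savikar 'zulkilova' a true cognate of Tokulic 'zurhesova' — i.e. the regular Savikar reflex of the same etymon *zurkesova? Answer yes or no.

Derive the expected Savikar reflex of *zurkesova:
Savikar: *zurkesova > zulkesova > zulkerova > zulkirova  (by unconditioned shift, rhotacism, vowel merger)
The regular Savikar reflex would be 'zulkirova', but the attested form is 'zulkilova'. The correspondence is irregular, so they are not cognates (the Savikar form has a different source).

no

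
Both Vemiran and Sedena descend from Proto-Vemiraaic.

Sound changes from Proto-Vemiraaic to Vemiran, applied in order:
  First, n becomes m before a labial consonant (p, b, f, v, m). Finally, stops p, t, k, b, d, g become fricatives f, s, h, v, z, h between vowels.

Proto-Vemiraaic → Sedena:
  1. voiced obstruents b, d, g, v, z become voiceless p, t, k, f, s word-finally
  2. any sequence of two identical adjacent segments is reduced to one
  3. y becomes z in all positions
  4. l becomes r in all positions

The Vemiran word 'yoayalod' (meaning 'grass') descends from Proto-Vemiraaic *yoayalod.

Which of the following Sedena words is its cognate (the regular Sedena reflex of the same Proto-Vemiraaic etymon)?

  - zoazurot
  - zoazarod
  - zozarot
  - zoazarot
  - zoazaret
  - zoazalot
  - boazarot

Sedena: start from *yoayalod.
  rule 1 (final devoicing): yoayalod → yoayalot
  rule 2: no change — yoayalot
  rule 3 (unconditioned shift): yoayalot → zoazalot
  rule 4 (unconditioned shift): zoazalot → zoazarot
  ⇒ Sedena zoazarot
Only 'zoazarot' matches the regular Sedena development of *yoayalod.

zoazarot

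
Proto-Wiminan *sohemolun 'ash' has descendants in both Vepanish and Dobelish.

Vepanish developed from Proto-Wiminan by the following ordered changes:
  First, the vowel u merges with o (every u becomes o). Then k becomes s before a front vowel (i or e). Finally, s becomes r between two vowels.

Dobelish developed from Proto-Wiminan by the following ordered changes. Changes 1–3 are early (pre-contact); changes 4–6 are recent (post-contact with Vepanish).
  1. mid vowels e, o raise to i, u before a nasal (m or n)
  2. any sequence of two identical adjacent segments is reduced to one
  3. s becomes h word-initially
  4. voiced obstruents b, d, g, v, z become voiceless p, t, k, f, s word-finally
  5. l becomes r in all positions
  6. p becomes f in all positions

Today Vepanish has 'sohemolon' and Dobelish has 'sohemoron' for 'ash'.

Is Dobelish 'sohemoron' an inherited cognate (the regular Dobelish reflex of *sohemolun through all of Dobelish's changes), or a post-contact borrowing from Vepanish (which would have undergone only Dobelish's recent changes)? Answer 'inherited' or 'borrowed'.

borrowed

If inherited, *sohemolun would pass through all of Dobelish's changes:
Dobelish: *sohemolun
  sohemolun → sohimolun   [pre-nasal raising]
  sohimolun (rule 2 does not apply)
  sohimolun → hohimolun   [debuccalisation]
  hohimolun (rule 4 does not apply)
  hohimolun → hohimorun   [unconditioned shift]
  hohimorun (rule 6 does not apply)
  giving Dobelish hohimorun.
If borrowed from Vepanish 'sohemolon' after the early changes, it would undergo only the recent ones:
  rule 4 (final devoicing): no change (sohemolon)
  rule 5 (unconditioned shift): sohemolon → sohemoron
  rule 6 (unconditioned shift): no change (sohemoron)
  ⇒ as a loan: sohemoron
Dobelish 'sohemoron' matches the loan outcome 'sohemoron', not the inherited 'hohimorun' — it skipped the early Dobelish changes, so it was borrowed from Vepanish.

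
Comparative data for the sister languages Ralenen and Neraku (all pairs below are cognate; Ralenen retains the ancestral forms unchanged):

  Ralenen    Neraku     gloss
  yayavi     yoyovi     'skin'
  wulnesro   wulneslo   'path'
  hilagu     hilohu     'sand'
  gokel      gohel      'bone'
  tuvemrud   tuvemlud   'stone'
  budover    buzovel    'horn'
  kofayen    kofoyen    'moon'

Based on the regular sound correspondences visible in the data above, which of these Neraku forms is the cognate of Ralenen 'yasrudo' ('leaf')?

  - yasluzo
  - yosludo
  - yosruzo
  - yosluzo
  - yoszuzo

yosluzo

yayavi ~ yoyovi, hilagu ~ hilohu — Ralenen a corresponds to Neraku o after a consonant, before a consonant other than r, m, n, p, b, f, v.
tuvemrud ~ tuvemlud — Ralenen r corresponds to Neraku l after a consonant, before a back vowel.
budover ~ buzovel — Ralenen d corresponds to Neraku z between vowels (before a back vowel).
Applying these to Ralenen 'yasrudo':
  yasrudo → yosrudo   (a→o after a consonant, before a consonant other than r, m, n, p, b, f, v)
  yosrudo → yosludo   (r→l after a consonant, before a back vowel)
  yosludo → yosluzo   (d→z between vowels (before a back vowel))
So the Neraku cognate is 'yosluzo'.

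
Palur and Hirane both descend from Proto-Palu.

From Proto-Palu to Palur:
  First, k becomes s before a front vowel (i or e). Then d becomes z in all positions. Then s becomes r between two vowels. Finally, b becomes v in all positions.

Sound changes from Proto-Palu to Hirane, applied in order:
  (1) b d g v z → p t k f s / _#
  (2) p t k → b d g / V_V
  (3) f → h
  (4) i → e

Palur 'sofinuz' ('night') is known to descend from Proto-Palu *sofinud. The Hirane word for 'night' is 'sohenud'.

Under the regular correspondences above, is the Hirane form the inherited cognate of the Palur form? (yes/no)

Derive the expected Hirane reflex of *sofinud:
Hirane: start from *sofinud.
  rule 1 (final devoicing): sofinud → sofinut
  rule 2: no change — sofinut
  rule 3 (unconditioned shift): sofinut → sohinut
  rule 4 (vowel merger): sohinut → sohenut
  ⇒ Hirane sohenut
The regular Hirane reflex would be 'sohenut', but the attested form is 'sohenud'. The correspondence is irregular, so they are not cognates (the Hirane form has a different source).

no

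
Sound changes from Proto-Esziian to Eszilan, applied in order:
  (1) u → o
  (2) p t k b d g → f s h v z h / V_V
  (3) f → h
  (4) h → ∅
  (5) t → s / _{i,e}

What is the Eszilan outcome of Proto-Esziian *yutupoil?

Eszilan: start from *yutupoil.
  rule 1 (vowel merger): yutupoil → yotopoil
  rule 2 (intervocalic lenition): yotopoil → yosofoil
  rule 3 (unconditioned shift): yosofoil → yosohoil
  rule 4 (h-loss): yosohoil → yosooil
  rule 5: no change — yosooil
  ⇒ Eszilan yosooil

yosooil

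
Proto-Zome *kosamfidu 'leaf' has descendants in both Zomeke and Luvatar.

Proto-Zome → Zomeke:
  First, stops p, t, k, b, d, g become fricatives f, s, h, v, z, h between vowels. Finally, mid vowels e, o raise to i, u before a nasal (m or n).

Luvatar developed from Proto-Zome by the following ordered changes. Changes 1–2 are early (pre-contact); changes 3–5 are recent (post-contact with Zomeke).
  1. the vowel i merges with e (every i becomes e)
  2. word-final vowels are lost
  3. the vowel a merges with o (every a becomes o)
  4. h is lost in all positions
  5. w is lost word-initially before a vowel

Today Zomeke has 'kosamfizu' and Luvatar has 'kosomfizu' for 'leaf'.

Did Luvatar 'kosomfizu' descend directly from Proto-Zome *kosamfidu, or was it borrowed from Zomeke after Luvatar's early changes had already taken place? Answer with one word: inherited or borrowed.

borrowed

If inherited, *kosamfidu would pass through all of Luvatar's changes:
Luvatar: start from *kosamfidu.
  rule 1 (vowel merger): kosamfidu → kosamfedu
  rule 2 (apocope): kosamfedu → kosamfed
  rule 3 (vowel merger): kosamfed → kosomfed
  rule 4: no change — kosomfed
  rule 5: no change — kosomfed
  ⇒ Luvatar kosomfed
If borrowed from Zomeke 'kosamfizu' after the early changes, it would undergo only the recent ones:
  rule 3 (vowel merger): kosamfizu → kosomfizu
  rule 4 (h-loss): no change (kosomfizu)
  rule 5 (glide loss): no change (kosomfizu)
  ⇒ as a loan: kosomfizu
Luvatar 'kosomfizu' matches the loan outcome 'kosomfizu', not the inherited 'kosomfed' — it skipped the early Luvatar changes, so it was borrowed from Zomeke.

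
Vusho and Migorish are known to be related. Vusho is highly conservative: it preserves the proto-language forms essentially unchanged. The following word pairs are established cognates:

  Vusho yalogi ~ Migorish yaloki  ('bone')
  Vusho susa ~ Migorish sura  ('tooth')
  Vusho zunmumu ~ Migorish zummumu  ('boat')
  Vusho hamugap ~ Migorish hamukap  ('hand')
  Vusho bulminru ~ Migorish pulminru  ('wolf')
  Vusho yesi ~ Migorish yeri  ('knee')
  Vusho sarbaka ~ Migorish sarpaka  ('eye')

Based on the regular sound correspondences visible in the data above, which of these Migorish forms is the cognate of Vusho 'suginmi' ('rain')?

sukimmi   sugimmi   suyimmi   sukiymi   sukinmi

sukimmi

yalogi ~ yaloki — Vusho g corresponds to Migorish k between vowels (before a front vowel).
zunmumu ~ zummumu — Vusho n corresponds to Migorish m after a vowel, before a nasal.
Applying these to Vusho 'suginmi':
  suginmi → sukinmi   (g→k between vowels (before a front vowel))
  sukinmi → sukimmi   (n→m after a vowel, before a nasal)
So the Migorish cognate is 'sukimmi'.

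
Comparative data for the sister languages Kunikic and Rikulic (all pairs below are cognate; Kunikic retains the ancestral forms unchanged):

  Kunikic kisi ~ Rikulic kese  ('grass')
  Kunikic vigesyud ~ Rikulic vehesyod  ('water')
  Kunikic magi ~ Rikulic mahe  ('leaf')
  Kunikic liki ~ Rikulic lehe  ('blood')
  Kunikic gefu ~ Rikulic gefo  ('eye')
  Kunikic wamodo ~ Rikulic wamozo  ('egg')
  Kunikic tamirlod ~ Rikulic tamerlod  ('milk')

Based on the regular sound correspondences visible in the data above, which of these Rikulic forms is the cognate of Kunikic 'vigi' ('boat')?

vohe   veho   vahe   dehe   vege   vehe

kisi ~ kese, vigesyud ~ vehesyod — Kunikic i corresponds to Rikulic e after a consonant, before a consonant other than r, m, n, p, b, f, v.
magi ~ mahe — Kunikic g corresponds to Rikulic h between vowels (before a front vowel).
kisi ~ kese, magi ~ mahe — Kunikic i corresponds to Rikulic e word-finally.
Applying these to Kunikic 'vigi':
  vigi → vegi   (i→e after a consonant, before a consonant other than r, m, n, p, b, f, v)
  vegi → vehi   (g→h between vowels (before a front vowel))
  vehi → vehe   (i→e word-finally)
So the Rikulic cognate is 'vehe'.

vehe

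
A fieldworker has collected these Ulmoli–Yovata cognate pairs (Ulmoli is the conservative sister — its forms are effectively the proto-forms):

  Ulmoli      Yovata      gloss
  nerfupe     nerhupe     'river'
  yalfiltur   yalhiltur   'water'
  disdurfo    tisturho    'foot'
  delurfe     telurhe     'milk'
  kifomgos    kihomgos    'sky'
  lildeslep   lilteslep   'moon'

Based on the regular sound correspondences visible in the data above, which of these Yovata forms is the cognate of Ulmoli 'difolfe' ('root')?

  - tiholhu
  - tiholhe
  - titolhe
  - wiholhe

disdurfo ~ tisturho — Ulmoli d corresponds to Yovata t word-initially before a front vowel.
kifomgos ~ kihomgos — Ulmoli f corresponds to Yovata h between vowels (before a back vowel).
delurfe ~ telurhe — Ulmoli f corresponds to Yovata h after a consonant, before a front vowel.
Applying these to Ulmoli 'difolfe':
  difolfe → tifolfe   (d→t word-initially before a front vowel)
  tifolfe → tiholfe   (f→h between vowels (before a back vowel))
  tiholfe → tiholhe   (f→h after a consonant, before a front vowel)
So the Yovata cognate is 'tiholhe'.

tiholhe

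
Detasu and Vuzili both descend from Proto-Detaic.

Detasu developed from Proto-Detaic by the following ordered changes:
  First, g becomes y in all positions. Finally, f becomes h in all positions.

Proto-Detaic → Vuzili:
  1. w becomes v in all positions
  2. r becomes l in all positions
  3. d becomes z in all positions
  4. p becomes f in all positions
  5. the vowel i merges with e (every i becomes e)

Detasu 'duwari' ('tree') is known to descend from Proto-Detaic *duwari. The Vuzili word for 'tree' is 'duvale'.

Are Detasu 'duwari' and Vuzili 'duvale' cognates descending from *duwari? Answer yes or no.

no

Derive the expected Vuzili reflex of *duwari:
Vuzili: *duwari > duvari > duvali > zuvali > zuvale  (by unconditioned shift, unconditioned shift, unconditioned shift, vowel merger)
The regular Vuzili reflex would be 'zuvale', but the attested form is 'duvale'. The correspondence is irregular, so they are not cognates (the Vuzili form has a different source).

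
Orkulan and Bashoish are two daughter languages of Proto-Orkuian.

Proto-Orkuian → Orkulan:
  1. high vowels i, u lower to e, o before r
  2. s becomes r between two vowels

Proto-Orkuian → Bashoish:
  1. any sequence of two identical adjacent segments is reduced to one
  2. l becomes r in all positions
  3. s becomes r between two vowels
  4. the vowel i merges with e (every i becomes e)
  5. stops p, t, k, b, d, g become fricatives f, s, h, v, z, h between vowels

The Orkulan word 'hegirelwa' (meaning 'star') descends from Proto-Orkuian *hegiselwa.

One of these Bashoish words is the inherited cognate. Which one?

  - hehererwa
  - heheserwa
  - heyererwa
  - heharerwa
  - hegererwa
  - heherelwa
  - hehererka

Bashoish: *hegiselwa > hegiserwa > hegirerwa > hegererwa > hehererwa  (by unconditioned shift, rhotacism, vowel merger, intervocalic lenition)
The other candidates each miss or misapply at least one Bashoish change.

hehererwa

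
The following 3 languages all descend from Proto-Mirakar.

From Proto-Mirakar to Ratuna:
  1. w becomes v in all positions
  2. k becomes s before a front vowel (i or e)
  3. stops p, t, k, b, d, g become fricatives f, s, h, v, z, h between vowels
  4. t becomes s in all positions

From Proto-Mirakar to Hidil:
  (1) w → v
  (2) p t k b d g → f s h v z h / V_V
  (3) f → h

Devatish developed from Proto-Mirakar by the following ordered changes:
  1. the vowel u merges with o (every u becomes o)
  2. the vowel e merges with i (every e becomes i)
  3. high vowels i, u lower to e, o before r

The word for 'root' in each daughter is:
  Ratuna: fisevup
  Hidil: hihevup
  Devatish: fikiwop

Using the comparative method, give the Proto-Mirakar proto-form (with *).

*fikewup

Position 1: Ratuna has f, Hidil has h, Devatish has f. Devatish preserves f here (none of its changes turn any other segment into f), so the proto-segment is *f.
Position 3: Ratuna has s, Hidil has h, Devatish has k. Devatish preserves k here (none of its changes turn any other segment into k), so the proto-segment is *k.
Position 5: Ratuna has v, Hidil has v, Devatish has w. Devatish preserves w here (none of its changes turn any other segment into w), so the proto-segment is *w.
Continuing position by position gives *fikewup; check it forward:
Ratuna: *fikewup
  fikewup → fikevup   [unconditioned shift]
  fikevup → fisevup   [palatalisation]
  fisevup (rule 3 does not apply)
  fisevup (rule 4 does not apply)
  giving Ratuna fisevup.
Hidil: start from *fikewup.
  rule 1 (unconditioned shift): fikewup → fikevup
  rule 2 (intervocalic lenition): fikevup → fihevup
  rule 3 (unconditioned shift): fihevup → hihevup
  ⇒ Hidil hihevup
Devatish: start from *fikewup.
  rule 1 (vowel merger): fikewup → fikewop
  rule 2 (vowel merger): fikewop → fikiwop
  rule 3: no change — fikiwop
  ⇒ Devatish fikiwop
No other proto-form is consistent with every reflex, so the reconstruction is *fikewup.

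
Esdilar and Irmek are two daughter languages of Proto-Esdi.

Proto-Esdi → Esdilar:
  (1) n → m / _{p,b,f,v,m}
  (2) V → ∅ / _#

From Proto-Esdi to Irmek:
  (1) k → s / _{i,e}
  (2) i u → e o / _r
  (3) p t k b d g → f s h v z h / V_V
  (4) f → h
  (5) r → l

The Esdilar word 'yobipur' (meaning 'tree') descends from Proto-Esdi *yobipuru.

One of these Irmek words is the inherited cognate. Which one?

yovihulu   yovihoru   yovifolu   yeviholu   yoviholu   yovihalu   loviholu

Irmek: *yobipuru > yobiporu > yoviforu > yovihoru > yoviholu  (by pre-rhotic lowering, intervocalic lenition, unconditioned shift, unconditioned shift)

yoviholu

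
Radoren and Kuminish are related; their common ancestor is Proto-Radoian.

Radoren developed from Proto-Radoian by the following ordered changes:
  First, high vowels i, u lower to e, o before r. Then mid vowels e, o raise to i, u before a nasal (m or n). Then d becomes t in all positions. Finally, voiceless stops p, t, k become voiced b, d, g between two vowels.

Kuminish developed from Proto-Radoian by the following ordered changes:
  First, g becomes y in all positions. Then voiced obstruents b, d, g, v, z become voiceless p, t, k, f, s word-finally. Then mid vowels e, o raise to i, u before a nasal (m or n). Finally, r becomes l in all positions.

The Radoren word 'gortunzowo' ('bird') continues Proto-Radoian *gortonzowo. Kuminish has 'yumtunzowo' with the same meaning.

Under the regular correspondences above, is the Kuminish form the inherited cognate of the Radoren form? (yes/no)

Derive the expected Kuminish reflex of *gortonzowo:
Kuminish: *gortonzowo > yortonzowo > yortunzowo > yoltunzowo  (by unconditioned shift, pre-nasal raising, unconditioned shift)
The regular Kuminish reflex would be 'yoltunzowo', but the attested form is 'yumtunzowo'. The correspondence is irregular, so they are not cognates (the Kuminish form has a different source).

no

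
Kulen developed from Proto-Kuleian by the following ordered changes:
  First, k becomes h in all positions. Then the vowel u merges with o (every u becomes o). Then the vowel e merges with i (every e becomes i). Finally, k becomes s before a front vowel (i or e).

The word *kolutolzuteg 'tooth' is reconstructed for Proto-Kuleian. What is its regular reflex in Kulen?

Kulen: start from *kolutolzuteg.
  rule 1 (unconditioned shift): kolutolzuteg → holutolzuteg
  rule 2 (vowel merger): holutolzuteg → holotolzoteg
  rule 3 (vowel merger): holotolzoteg → holotolzotig
  rule 4: no change — holotolzotig
  ⇒ Kulen holotolzotig

holotolzotig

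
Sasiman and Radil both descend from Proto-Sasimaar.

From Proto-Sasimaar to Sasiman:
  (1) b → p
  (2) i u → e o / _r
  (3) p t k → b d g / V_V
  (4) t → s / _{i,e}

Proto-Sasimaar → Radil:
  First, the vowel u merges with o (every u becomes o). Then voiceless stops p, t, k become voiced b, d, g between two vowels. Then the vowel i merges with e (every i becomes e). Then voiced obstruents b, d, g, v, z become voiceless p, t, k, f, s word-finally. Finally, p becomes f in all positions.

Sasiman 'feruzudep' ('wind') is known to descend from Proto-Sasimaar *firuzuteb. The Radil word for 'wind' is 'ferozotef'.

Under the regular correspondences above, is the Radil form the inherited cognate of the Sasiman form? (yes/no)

Derive the expected Radil reflex of *firuzuteb:
Radil: *firuzuteb
  firuzuteb → firozoteb   [vowel merger]
  firozoteb → firozodeb   [intervocalic voicing]
  firozodeb → ferozodeb   [vowel merger]
  ferozodeb → ferozodep   [final devoicing]
  ferozodep → ferozodef   [unconditioned shift]
  giving Radil ferozodef.
The regular Radil reflex would be 'ferozodef', but the attested form is 'ferozotef'. The correspondence is irregular, so they are not cognates (the Radil form has a different source).

no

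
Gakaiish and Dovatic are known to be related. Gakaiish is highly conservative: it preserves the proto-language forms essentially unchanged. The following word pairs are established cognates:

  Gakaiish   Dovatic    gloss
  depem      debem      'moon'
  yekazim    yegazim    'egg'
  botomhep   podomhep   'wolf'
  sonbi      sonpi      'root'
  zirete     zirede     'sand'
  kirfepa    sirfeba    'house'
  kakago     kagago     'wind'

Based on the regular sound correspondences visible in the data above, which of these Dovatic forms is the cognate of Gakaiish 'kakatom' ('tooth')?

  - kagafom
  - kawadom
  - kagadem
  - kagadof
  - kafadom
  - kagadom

kagadom

yekazim ~ yegazim, kakago ~ kagago — Gakaiish k corresponds to Dovatic g between vowels (before a back vowel).
botomhep ~ podomhep — Gakaiish t corresponds to Dovatic d between vowels (before a back vowel).
Applying these to Gakaiish 'kakatom':
  kakatom → kagatom   (k→g between vowels (before a back vowel))
  kagatom → kagadom   (t→d between vowels (before a back vowel))
So the Dovatic cognate is 'kagadom'.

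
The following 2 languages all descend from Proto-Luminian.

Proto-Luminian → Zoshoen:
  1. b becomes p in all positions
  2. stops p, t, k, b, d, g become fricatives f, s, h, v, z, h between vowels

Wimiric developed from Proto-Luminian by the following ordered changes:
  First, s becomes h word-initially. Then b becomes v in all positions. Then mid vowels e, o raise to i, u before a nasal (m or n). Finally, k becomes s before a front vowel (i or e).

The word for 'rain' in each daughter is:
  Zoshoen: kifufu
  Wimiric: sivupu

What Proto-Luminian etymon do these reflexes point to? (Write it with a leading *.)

*kibupu

Position 3: Zoshoen has f, Wimiric has v. Taking the neighbouring segments as reconstructed: Zoshoen f could go back to *p or *b or *f; Wimiric v could go back to *b or *v — the one source consistent with every daughter is *b.
Position 5: Zoshoen has f, Wimiric has p. Wimiric preserves p here (none of its changes turn any other segment into p), so the proto-segment is *p.
Verify the candidate proto-form against each daughter:
Zoshoen: *kibupu
  kibupu → kipupu   [unconditioned shift]
  kipupu → kifufu   [intervocalic lenition]
  giving Zoshoen kifufu.
Wimiric: *kibupu
  kibupu (rule 1 does not apply)
  kibupu → kivupu   [unconditioned shift]
  kivupu (rule 3 does not apply)
  kivupu → sivupu   [palatalisation]
  giving Wimiric sivupu.
Only *kibupu yields all of Zoshoen kifufu, Wimiric sivupu.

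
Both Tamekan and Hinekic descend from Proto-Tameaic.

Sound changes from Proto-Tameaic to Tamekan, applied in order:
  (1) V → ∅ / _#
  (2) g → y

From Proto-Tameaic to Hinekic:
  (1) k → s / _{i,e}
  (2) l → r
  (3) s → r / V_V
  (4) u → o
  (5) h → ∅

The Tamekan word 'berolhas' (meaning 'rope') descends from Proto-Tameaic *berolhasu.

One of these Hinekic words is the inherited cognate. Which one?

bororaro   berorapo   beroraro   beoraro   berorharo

beroraro

Hinekic: *berolhasu > berorhasu > berorharu > berorharo > beroraro  (by unconditioned shift, rhotacism, vowel merger, h-loss)
The other candidates each miss or misapply at least one Hinekic change.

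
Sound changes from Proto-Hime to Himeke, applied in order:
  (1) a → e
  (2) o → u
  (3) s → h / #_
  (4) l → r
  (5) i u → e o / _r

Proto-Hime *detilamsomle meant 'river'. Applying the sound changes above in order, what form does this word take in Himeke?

Himeke: *detilamsomle > detilemsomle > detilemsumle > detiremsumre > deteremsumre  (by vowel merger, vowel merger, unconditioned shift, pre-rhotic lowering)

deteremsumre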